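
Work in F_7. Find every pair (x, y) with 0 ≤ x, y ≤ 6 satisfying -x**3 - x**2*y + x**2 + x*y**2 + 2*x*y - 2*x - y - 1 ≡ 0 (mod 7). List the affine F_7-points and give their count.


Affine F_7-points: {(0, 6), (3, 2), (3, 4), (6, 5)}; count = 4.

For each of the 49 pairs (x, y) ∈ F_7², evaluate f(x, y) mod 7. Record the zeros.
  x = 0: [0↦6, 1↦5, 2↦4, 3↦3, 4↦2, 5↦1, 6↦0]  zeros at y ∈ {6}
  x = 1: [0↦4, 1↦5, 2↦1, 3↦6, 4↦6, 5↦1, 6↦5]  zeros at y ∈ ∅
  x = 2: [0↦5, 1↦6, 2↦4, 3↦6, 4↦5, 5↦1, 6↦1]  zeros at y ∈ ∅
  x = 3: [0↦3, 1↦2, 2↦0, 3↦4, 4↦0, 5↦2, 6↦3]  zeros at y ∈ {2, 4}
  x = 4: [0↦6, 1↦1, 2↦4, 3↦1, 4↦6, 5↦5, 6↦5]  zeros at y ∈ ∅
  x = 5: [0↦1, 1↦4, 2↦3, 3↦5, 4↦3, 5↦4, 6↦1]  zeros at y ∈ ∅
  x = 6: [0↦3, 1↦5, 2↦5, 3↦3, 4↦6, 5↦0, 6↦6]  zeros at y ∈ {5}
Collecting zeros: affine points = {(0, 6), (3, 2), (3, 4), (6, 5)}.
Total count |C(F_7)_aff| = 4.


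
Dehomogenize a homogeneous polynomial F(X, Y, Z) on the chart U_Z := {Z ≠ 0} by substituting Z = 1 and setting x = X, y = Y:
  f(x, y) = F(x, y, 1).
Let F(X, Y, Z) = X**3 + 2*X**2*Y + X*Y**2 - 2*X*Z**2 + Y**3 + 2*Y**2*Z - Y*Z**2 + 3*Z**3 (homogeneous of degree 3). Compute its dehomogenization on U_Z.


f(x, y) = x**3 + 2*x**2*y + x*y**2 - 2*x + y**3 + 2*y**2 - y + 3

On U_Z we set Z = 1. Each monomial c·X^i·Y^j·Z^k in F becomes c·x^i·y^j·1^k = c·x^i·y^j.
Substituting Z = 1: F(X, Y, 1) = x**3 + 2*x**2*y + x*y**2 - 2*x + y**3 + 2*y**2 - y + 3.
Note: deg(f) ≤ deg(F) = 3; strict inequality happens when F is divisible by Z (lost terms).


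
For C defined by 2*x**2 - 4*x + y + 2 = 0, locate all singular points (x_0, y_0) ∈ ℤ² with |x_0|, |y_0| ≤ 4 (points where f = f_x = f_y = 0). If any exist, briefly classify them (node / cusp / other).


No singular points in the scanned grid; C is smooth there.

Compute partial derivatives:
  f_x = 4*x - 4.
  f_y = 1.
f_y = 1 is a nonzero constant, so f_y never vanishes: no point (x, y) can satisfy f = f_x = f_y = 0. In particular no (x, y) ∈ {−4, ..., 4}² is singular; the curve is smooth.


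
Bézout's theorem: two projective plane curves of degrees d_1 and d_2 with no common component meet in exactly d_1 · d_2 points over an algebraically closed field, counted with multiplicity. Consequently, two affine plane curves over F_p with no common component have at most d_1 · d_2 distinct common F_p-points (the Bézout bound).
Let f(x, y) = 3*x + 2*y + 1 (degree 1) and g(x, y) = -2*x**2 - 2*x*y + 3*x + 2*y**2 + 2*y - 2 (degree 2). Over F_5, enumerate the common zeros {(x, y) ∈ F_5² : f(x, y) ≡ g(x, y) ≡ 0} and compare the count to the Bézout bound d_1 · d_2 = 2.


Common zeros: {(0, 2), (2, 4)}; count = 2; Bézout bound = 2.

deg(f) = 1, deg(g) = 2, so Bézout bound = 2.
Scan x ∈ F_5. For each x, list the y ∈ F_5 with f(x, y) ≡ 0 and those with g(x, y) ≡ 0 (mod 5); the common zeros in that column are the intersection.
  x = 0: f ≡ 0 at y ∈ {2}; g ≡ 0 at y ∈ {2}; common: {2}.
  x = 1: f ≡ 0 at y ∈ {3}; g ≡ 0 at y ∈ ∅; common: ∅.
  x = 2: f ≡ 0 at y ∈ {4}; g ≡ 0 at y ∈ {2, 4}; common: {4}.
  x = 3: f ≡ 0 at y ∈ {0}; g ≡ 0 at y ∈ {3, 4}; common: ∅.
  x = 4: f ≡ 0 at y ∈ {1}; g ≡ 0 at y ∈ ∅; common: ∅.
Collecting: common zeros = {(0, 2), (2, 4)}, so the count is 2.
Comparison with the Bézout bound: 2 ≤ 2 = deg(f)·deg(g), as expected for curves with no common component (the bound is attained).


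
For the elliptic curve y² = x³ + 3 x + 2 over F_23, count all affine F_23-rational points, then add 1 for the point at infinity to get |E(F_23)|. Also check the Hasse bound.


Affine points = {(0, 5), (0, 18), (1, 11), (1, 12), (2, 4), (2, 19), (4, 3), (4, 20), (5, 2), (5, 21), (6, 11), (6, 12), (8, 3), (8, 20), (11, 3), (11, 20), (12, 8), (12, 15), (15, 8), (15, 15), (16, 11), (16, 12), (18, 0), (19, 8), (19, 15), (20, 9), (20, 14)}; affine count = 27; |E(F_23)| = 28.

Discriminant check: Δ ∝ 4a³ + 27b² = 4·3³ + 27·2² = 4·27 + 27·4 ≡ 9 (mod 23). Nonzero ⇒ E is nonsingular.
For each x ∈ F_23, compute rhs = x³ + 3·x + 2 mod 23, then count y ∈ F_23 with y² ≡ rhs.
  x = 0: rhs = 2, matching y values: 5, 18 (2 points).
  x = 1: rhs = 6, matching y values: 11, 12 (2 points).
  x = 2: rhs = 16, matching y values: 4, 19 (2 points).
  x = 3: rhs = 15, matching y values: none (0 points).
  x = 4: rhs = 9, matching y values: 3, 20 (2 points).
  x = 5: rhs = 4, matching y values: 2, 21 (2 points).
  x = 6: rhs = 6, matching y values: 11, 12 (2 points).
  x = 7: rhs = 21, matching y values: none (0 points).
  x = 8: rhs = 9, matching y values: 3, 20 (2 points).
  x = 9: rhs = 22, matching y values: none (0 points).
  x = 10: rhs = 20, matching y values: none (0 points).
  x = 11: rhs = 9, matching y values: 3, 20 (2 points).
  x = 12: rhs = 18, matching y values: 8, 15 (2 points).
  x = 13: rhs = 7, matching y values: none (0 points).
  x = 14: rhs = 5, matching y values: none (0 points).
  x = 15: rhs = 18, matching y values: 8, 15 (2 points).
  x = 16: rhs = 6, matching y values: 11, 12 (2 points).
  x = 17: rhs = 21, matching y values: none (0 points).
  x = 18: rhs = 0, matching y values: 0 (1 points).
  x = 19: rhs = 18, matching y values: 8, 15 (2 points).
  x = 20: rhs = 12, matching y values: 9, 14 (2 points).
  x = 21: rhs = 11, matching y values: none (0 points).
  x = 22: rhs = 21, matching y values: none (0 points).
Total affine count: 27.
Full point count |E(F_23)| = 27 + 1 = 28.
Hasse bound: |28 − (23+1)| = |4| = 4 ≤ 2√23 ≈ 9.5917 ✓.


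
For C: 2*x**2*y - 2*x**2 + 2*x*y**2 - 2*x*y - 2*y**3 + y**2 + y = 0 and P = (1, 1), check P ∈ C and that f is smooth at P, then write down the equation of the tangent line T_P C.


Tangent line at P: y - 1 = 0.

Step 1: f(1, 1) = 0, so P lies on C.
Step 2: partial derivatives
  f_x(x, y) = 4*x*y - 4*x + 2*y**2 - 2*y, f_y(x, y) = 2*x**2 + 4*x*y - 2*x - 6*y**2 + 2*y + 1.
  f_x(P) = 0, f_y(P) = 1 (gradient nonzero, so P is smooth).
Step 3: tangent line at P: 0·(x − 1) + 1·(y − 1) = 0.
Expanding: y - 1 = 0.


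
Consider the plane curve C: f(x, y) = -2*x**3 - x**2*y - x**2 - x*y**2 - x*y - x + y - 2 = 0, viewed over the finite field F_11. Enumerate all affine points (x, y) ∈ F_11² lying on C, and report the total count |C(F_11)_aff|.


Affine F_11-points: {(0, 2), (2, 5), (2, 9), (3, 5), (3, 6), (6, 8), (6, 9), (8, 1), (8, 8), (9, 8), (9, 9), (10, 0), (10, 10)}; count = 13.

For each of the 121 pairs (x, y) ∈ F_11², evaluate f(x, y) mod 11. Record the zeros.
  x = 0: [0↦9, 1↦10, 2↦0, 3↦1, 4↦2, 5↦3, 6↦4, 7↦5, 8↦6, 9↦7, 10↦8]  zeros at y ∈ {2}
  x = 1: [0↦5, 1↦3, 2↦10, 3↦4, 4↦7, 5↦8, 6↦7, 7↦4, 8↦10, 9↦3, 10↦5]  zeros at y ∈ ∅
  x = 2: [0↦9, 1↦2, 2↦2, 3↦9, 4↦1, 5↦0, 6↦6, 7↦8, 8↦6, 9↦0, 10↦1]  zeros at y ∈ {5, 9}
  x = 3: [0↦9, 1↦6, 2↦8, 3↦4, 4↦5, 5↦0, 6↦0, 7↦5, 8↦4, 9↦8, 10↦6]  zeros at y ∈ {5, 6}
  x = 4: [0↦4, 1↦3, 2↦5, 3↦10, 4↦7, 5↦7, 6↦10, 7↦5, 8↦3, 9↦4, 10↦8]  zeros at y ∈ ∅
  x = 5: [0↦4, 1↦3, 2↦3, 3↦4, 4↦6, 5↦9, 6↦2, 7↦7, 8↦2, 9↦9, 10↦6]  zeros at y ∈ ∅
  x = 6: [0↦8, 1↦5, 2↦1, 3↦7, 4↦1, 5↦5, 6↦8, 7↦10, 8↦0, 9↦0, 10↦10]  zeros at y ∈ {8, 9}
  x = 7: [0↦4, 1↦8, 2↦9, 3↦7, 4↦2, 5↦5, 6↦5, 7↦2, 8↦7, 9↦9, 10↦8]  zeros at y ∈ ∅
  x = 8: [0↦2, 1↦0, 2↦4, 3↦3, 4↦8, 5↦8, 6↦3, 7↦4, 8↦0, 9↦2, 10↦10]  zeros at y ∈ {1, 8}
  x = 9: [0↦1, 1↦2, 2↦7, 3↦5, 4↦7, 5↦2, 6↦1, 7↦4, 8↦0, 9↦0, 10↦4]  zeros at y ∈ {8, 9}
  x = 10: [0↦0, 1↦2, 2↦6, 3↦1, 4↦9, 5↦8, 6↦9, 7↦1, 8↦6, 9↦2, 10↦0]  zeros at y ∈ {0, 10}
Collecting zeros: affine points = {(0, 2), (2, 5), (2, 9), (3, 5), (3, 6), (6, 8), (6, 9), (8, 1), (8, 8), (9, 8), (9, 9), (10, 0), (10, 10)}.
Total count |C(F_11)_aff| = 13.


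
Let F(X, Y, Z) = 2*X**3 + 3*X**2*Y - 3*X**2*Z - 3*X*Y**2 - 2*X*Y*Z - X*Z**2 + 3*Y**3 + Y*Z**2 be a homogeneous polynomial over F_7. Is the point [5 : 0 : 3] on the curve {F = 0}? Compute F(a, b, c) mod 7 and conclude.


F(5,0,3) ≡ 1 (mod 7); P is NOT on the curve.

Evaluate F(5, 0, 3) term-by-term (mod 7).
  2*X**3 ↦ 2·125·1·1 = 250
  3*X**2*Y ↦ 3·25·0·1 = 0
  -3*X**2*Z ↦ -3·25·1·3 = -225
  -3*X*Y**2 ↦ -3·5·0·1 = 0
  -2*X*Y*Z ↦ -2·5·0·3 = 0
  -X*Z**2 ↦ -1·5·1·9 = -45
  3*Y**3 ↦ 3·1·0·1 = 0
  Y*Z**2 ↦ 1·1·0·9 = 0
Sum: F(5, 0, 3) = (250) + (0) + (-225) + (0) + (0) + (-45) + (0) + (0) = -20.
Reducing mod 7: -20 ≡ 1 (mod 7).
Since F(a, b, c) ≡ 1 ≠ 0 (mod 7), P does NOT lie on the curve.


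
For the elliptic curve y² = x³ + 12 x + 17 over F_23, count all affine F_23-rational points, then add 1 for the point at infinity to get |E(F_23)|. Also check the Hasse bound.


Affine points = {(2, 7), (2, 16), (5, 8), (5, 15), (6, 11), (6, 12), (8, 2), (8, 21), (9, 7), (9, 16), (11, 10), (11, 13), (12, 7), (12, 16), (13, 1), (13, 22), (14, 10), (14, 13), (16, 2), (16, 21), (18, 4), (18, 19), (20, 0), (21, 10), (21, 13), (22, 2), (22, 21)}; affine count = 27; |E(F_23)| = 28.

Discriminant check: Δ ∝ 4a³ + 27b² = 4·12³ + 27·17² = 4·1728 + 27·289 ≡ 18 (mod 23). Nonzero ⇒ E is nonsingular.
For each x ∈ F_23, compute rhs = x³ + 12·x + 17 mod 23, then count y ∈ F_23 with y² ≡ rhs.
  x = 0: rhs = 17, matching y values: none (0 points).
  x = 1: rhs = 7, matching y values: none (0 points).
  x = 2: rhs = 3, matching y values: 7, 16 (2 points).
  x = 3: rhs = 11, matching y values: none (0 points).
  x = 4: rhs = 14, matching y values: none (0 points).
  x = 5: rhs = 18, matching y values: 8, 15 (2 points).
  x = 6: rhs = 6, matching y values: 11, 12 (2 points).
  x = 7: rhs = 7, matching y values: none (0 points).
  x = 8: rhs = 4, matching y values: 2, 21 (2 points).
  x = 9: rhs = 3, matching y values: 7, 16 (2 points).
  x = 10: rhs = 10, matching y values: none (0 points).
  x = 11: rhs = 8, matching y values: 10, 13 (2 points).
  x = 12: rhs = 3, matching y values: 7, 16 (2 points).
  x = 13: rhs = 1, matching y values: 1, 22 (2 points).
  x = 14: rhs = 8, matching y values: 10, 13 (2 points).
  x = 15: rhs = 7, matching y values: none (0 points).
  x = 16: rhs = 4, matching y values: 2, 21 (2 points).
  x = 17: rhs = 5, matching y values: none (0 points).
  x = 18: rhs = 16, matching y values: 4, 19 (2 points).
  x = 19: rhs = 20, matching y values: none (0 points).
  x = 20: rhs = 0, matching y values: 0 (1 points).
  x = 21: rhs = 8, matching y values: 10, 13 (2 points).
  x = 22: rhs = 4, matching y values: 2, 21 (2 points).
Total affine count: 27.
Full point count |E(F_23)| = 27 + 1 = 28.
Hasse bound: |28 − (23+1)| = |4| = 4 ≤ 2√23 ≈ 9.5917 ✓.


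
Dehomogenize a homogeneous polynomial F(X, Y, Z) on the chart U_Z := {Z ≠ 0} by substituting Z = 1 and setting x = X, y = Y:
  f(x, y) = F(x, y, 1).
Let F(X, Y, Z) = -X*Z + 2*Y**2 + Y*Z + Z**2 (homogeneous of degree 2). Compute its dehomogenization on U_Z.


f(x, y) = -x + 2*y**2 + y + 1

On U_Z we set Z = 1. Each monomial c·X^i·Y^j·Z^k in F becomes c·x^i·y^j·1^k = c·x^i·y^j.
Substituting Z = 1: F(X, Y, 1) = -x + 2*y**2 + y + 1.
Note: deg(f) ≤ deg(F) = 2; strict inequality happens when F is divisible by Z (lost terms).


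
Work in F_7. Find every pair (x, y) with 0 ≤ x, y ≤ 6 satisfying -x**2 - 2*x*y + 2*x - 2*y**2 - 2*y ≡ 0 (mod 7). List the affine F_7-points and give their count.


Affine F_7-points: {(0, 0), (0, 6), (2, 0), (2, 4), (4, 3), (4, 6), (6, 3), (6, 4)}; count = 8.

For each of the 49 pairs (x, y) ∈ F_7², evaluate f(x, y) mod 7. Record the zeros.
  x = 0: [0↦0, 1↦3, 2↦2, 3↦4, 4↦2, 5↦3, 6↦0]  zeros at y ∈ {0, 6}
  x = 1: [0↦1, 1↦2, 2↦6, 3↦6, 4↦2, 5↦1, 6↦3]  zeros at y ∈ ∅
  x = 2: [0↦0, 1↦6, 2↦1, 3↦6, 4↦0, 5↦4, 6↦4]  zeros at y ∈ {0, 4}
  x = 3: [0↦4, 1↦1, 2↦1, 3↦4, 4↦3, 5↦5, 6↦3]  zeros at y ∈ ∅
  x = 4: [0↦6, 1↦1, 2↦6, 3↦0, 4↦4, 5↦4, 6↦0]  zeros at y ∈ {3, 6}
  x = 5: [0↦6, 1↦6, 2↦2, 3↦1, 4↦3, 5↦1, 6↦2]  zeros at y ∈ ∅
  x = 6: [0↦4, 1↦2, 2↦3, 3↦0, 4↦0, 5↦3, 6↦2]  zeros at y ∈ {3, 4}
Collecting zeros: affine points = {(0, 0), (0, 6), (2, 0), (2, 4), (4, 3), (4, 6), (6, 3), (6, 4)}.
Total count |C(F_7)_aff| = 8.


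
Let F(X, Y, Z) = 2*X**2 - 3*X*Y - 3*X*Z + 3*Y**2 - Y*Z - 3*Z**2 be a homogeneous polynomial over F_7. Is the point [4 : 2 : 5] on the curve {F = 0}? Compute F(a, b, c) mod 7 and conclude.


F(4,2,5) ≡ 1 (mod 7); P is NOT on the curve.

Evaluate F(4, 2, 5) term-by-term (mod 7).
  2*X**2 ↦ 2·16·1·1 = 32
  -3*X*Y ↦ -3·4·2·1 = -24
  -3*X*Z ↦ -3·4·1·5 = -60
  3*Y**2 ↦ 3·1·4·1 = 12
  -Y*Z ↦ -1·1·2·5 = -10
  -3*Z**2 ↦ -3·1·1·25 = -75
Sum: F(4, 2, 5) = (32) + (-24) + (-60) + (12) + (-10) + (-75) = -125.
Reducing mod 7: -125 ≡ 1 (mod 7).
Since F(a, b, c) ≡ 1 ≠ 0 (mod 7), P does NOT lie on the curve.


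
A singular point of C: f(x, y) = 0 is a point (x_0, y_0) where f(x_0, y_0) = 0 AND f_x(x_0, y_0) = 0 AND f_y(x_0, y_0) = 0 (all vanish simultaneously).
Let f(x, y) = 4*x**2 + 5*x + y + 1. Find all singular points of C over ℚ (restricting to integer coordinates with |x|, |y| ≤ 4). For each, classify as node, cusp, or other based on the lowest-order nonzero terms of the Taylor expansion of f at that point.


No singular points in the scanned grid; C is smooth there.

Compute partial derivatives:
  f_x = 8*x + 5.
  f_y = 1.
f_y = 1 is a nonzero constant, so f_y never vanishes: no point (x, y) can satisfy f = f_x = f_y = 0. In particular no (x, y) ∈ {−4, ..., 4}² is singular; the curve is smooth.


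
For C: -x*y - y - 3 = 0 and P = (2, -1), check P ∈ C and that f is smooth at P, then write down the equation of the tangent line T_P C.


Tangent line at P: x - 3*y - 5 = 0.

Step 1: f(2, -1) = 0, so P lies on C.
Step 2: partial derivatives
  f_x(x, y) = -y, f_y(x, y) = -x - 1.
  f_x(P) = 1, f_y(P) = -3 (gradient nonzero, so P is smooth).
Step 3: tangent line at P: 1·(x − 2) + -3·(y − -1) = 0.
Expanding: x - 3*y - 5 = 0.


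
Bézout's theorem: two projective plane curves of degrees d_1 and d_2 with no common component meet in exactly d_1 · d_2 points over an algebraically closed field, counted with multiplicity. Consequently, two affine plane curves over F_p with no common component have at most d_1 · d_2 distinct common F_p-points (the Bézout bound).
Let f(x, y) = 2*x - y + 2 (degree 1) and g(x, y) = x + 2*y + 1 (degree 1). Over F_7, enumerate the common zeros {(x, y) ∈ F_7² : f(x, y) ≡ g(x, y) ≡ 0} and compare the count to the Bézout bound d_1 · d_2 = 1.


Common zeros: {(6, 0)}; count = 1; Bézout bound = 1.

deg(f) = 1, deg(g) = 1, so Bézout bound = 1.
Scan x ∈ F_7. For each x, list the y ∈ F_7 with f(x, y) ≡ 0 and those with g(x, y) ≡ 0 (mod 7); the common zeros in that column are the intersection.
  x = 0: f ≡ 0 at y ∈ {2}; g ≡ 0 at y ∈ {3}; common: ∅.
  x = 1: f ≡ 0 at y ∈ {4}; g ≡ 0 at y ∈ {6}; common: ∅.
  x = 2: f ≡ 0 at y ∈ {6}; g ≡ 0 at y ∈ {2}; common: ∅.
  x = 3: f ≡ 0 at y ∈ {1}; g ≡ 0 at y ∈ {5}; common: ∅.
  x = 4: f ≡ 0 at y ∈ {3}; g ≡ 0 at y ∈ {1}; common: ∅.
  x = 5: f ≡ 0 at y ∈ {5}; g ≡ 0 at y ∈ {4}; common: ∅.
  x = 6: f ≡ 0 at y ∈ {0}; g ≡ 0 at y ∈ {0}; common: {0}.
Collecting: common zeros = {(6, 0)}, so the count is 1.
Comparison with the Bézout bound: 1 ≤ 1 = deg(f)·deg(g), as expected for curves with no common component (the bound is attained).


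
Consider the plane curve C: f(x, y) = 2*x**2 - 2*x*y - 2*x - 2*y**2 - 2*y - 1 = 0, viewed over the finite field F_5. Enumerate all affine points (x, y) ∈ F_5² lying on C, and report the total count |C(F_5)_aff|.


Affine F_5-points: {(0, 1), (0, 3), (2, 1), (4, 2), (4, 3)}; count = 5.

For each of the 25 pairs (x, y) ∈ F_5², evaluate f(x, y) mod 5. Record the zeros.
  x = 0: [0↦4, 1↦0, 2↦2, 3↦0, 4↦4]  zeros at y ∈ {1, 3}
  x = 1: [0↦4, 1↦3, 2↦3, 3↦4, 4↦1]  zeros at y ∈ ∅
  x = 2: [0↦3, 1↦0, 2↦3, 3↦2, 4↦2]  zeros at y ∈ {1}
  x = 3: [0↦1, 1↦1, 2↦2, 3↦4, 4↦2]  zeros at y ∈ ∅
  x = 4: [0↦3, 1↦1, 2↦0, 3↦0, 4↦1]  zeros at y ∈ {2, 3}
Collecting zeros: affine points = {(0, 1), (0, 3), (2, 1), (4, 2), (4, 3)}.
Total count |C(F_5)_aff| = 5.


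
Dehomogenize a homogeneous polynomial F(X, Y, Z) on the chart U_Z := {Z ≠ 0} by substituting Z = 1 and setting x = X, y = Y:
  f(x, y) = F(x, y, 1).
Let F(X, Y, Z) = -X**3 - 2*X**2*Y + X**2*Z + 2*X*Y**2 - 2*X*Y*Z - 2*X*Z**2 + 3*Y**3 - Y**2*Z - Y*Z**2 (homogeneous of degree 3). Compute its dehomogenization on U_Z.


f(x, y) = -x**3 - 2*x**2*y + x**2 + 2*x*y**2 - 2*x*y - 2*x + 3*y**3 - y**2 - y

On U_Z we set Z = 1. Each monomial c·X^i·Y^j·Z^k in F becomes c·x^i·y^j·1^k = c·x^i·y^j.
Substituting Z = 1: F(X, Y, 1) = -x**3 - 2*x**2*y + x**2 + 2*x*y**2 - 2*x*y - 2*x + 3*y**3 - y**2 - y.
Note: deg(f) ≤ deg(F) = 3; strict inequality happens when F is divisible by Z (lost terms).


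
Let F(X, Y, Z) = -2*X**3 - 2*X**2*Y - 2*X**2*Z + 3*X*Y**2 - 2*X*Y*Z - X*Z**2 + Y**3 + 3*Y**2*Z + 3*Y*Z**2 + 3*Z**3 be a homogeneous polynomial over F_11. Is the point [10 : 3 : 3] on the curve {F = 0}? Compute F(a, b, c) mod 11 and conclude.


F(10,3,3) ≡ 7 (mod 11); P is NOT on the curve.

Evaluate F(10, 3, 3) term-by-term (mod 11).
  -2*X**3 ↦ -2·1000·1·1 = -2000
  -2*X**2*Y ↦ -2·100·3·1 = -600
  -2*X**2*Z ↦ -2·100·1·3 = -600
  3*X*Y**2 ↦ 3·10·9·1 = 270
  -2*X*Y*Z ↦ -2·10·3·3 = -180
  -X*Z**2 ↦ -1·10·1·9 = -90
  Y**3 ↦ 1·1·27·1 = 27
  3*Y**2*Z ↦ 3·1·9·3 = 81
  3*Y*Z**2 ↦ 3·1·3·9 = 81
  3*Z**3 ↦ 3·1·1·27 = 81
Sum: F(10, 3, 3) = (-2000) + (-600) + (-600) + (270) + (-180) + (-90) + (27) + (81) + (81) + (81) = -2930.
Reducing mod 11: -2930 ≡ 7 (mod 11).
Since F(a, b, c) ≡ 7 ≠ 0 (mod 11), P does NOT lie on the curve.


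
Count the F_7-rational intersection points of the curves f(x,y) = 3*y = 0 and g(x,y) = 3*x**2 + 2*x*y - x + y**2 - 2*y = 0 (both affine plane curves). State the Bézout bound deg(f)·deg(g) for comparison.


Common zeros: {(0, 0), (5, 0)}; count = 2; Bézout bound = 2.

deg(f) = 1, deg(g) = 2, so Bézout bound = 2.
Scan x ∈ F_7. For each x, list the y ∈ F_7 with f(x, y) ≡ 0 and those with g(x, y) ≡ 0 (mod 7); the common zeros in that column are the intersection.
  x = 0: f ≡ 0 at y ∈ {0}; g ≡ 0 at y ∈ {0, 2}; common: {0}.
  x = 1: f ≡ 0 at y ∈ {0}; g ≡ 0 at y ∈ ∅; common: ∅.
  x = 2: f ≡ 0 at y ∈ {0}; g ≡ 0 at y ∈ ∅; common: ∅.
  x = 3: f ≡ 0 at y ∈ {0}; g ≡ 0 at y ∈ {4, 6}; common: ∅.
  x = 4: f ≡ 0 at y ∈ {0}; g ≡ 0 at y ∈ {4}; common: ∅.
  x = 5: f ≡ 0 at y ∈ {0}; g ≡ 0 at y ∈ {0, 6}; common: {0}.
  x = 6: f ≡ 0 at y ∈ {0}; g ≡ 0 at y ∈ {2}; common: ∅.
Collecting: common zeros = {(0, 0), (5, 0)}, so the count is 2.
Comparison with the Bézout bound: 2 ≤ 2 = deg(f)·deg(g), as expected for curves with no common component (the bound is attained).


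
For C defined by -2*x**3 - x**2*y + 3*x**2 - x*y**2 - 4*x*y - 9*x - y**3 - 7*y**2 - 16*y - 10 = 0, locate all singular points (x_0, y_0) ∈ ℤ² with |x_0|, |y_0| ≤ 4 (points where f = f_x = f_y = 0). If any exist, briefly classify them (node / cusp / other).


Singular points: {(1, -3)}; classification: cusp.

Compute partial derivatives:
  f_x = -6*x**2 - 2*x*y + 6*x - y**2 - 4*y - 9.
  f_y = -x**2 - 2*x*y - 4*x - 3*y**2 - 14*y - 16.
Scan x_0 ∈ {−4, ..., 4}. For each x_0, f_y(x_0, y) is a polynomial in y; find its integer roots y ∈ {−4, ..., 4}, then test f_x and f at those candidates.
  x = -4: f_y(-4, y) = -3*y**2 - 6*y - 16; no integer root y with |y| ≤ 4.
  x = -3: f_y(-3, y) = -3*y**2 - 8*y - 13; no integer root y with |y| ≤ 4.
  x = -2: f_y(-2, y) = -3*y**2 - 10*y - 12; no integer root y with |y| ≤ 4.
  x = -1: f_y(-1, y) = -3*y**2 - 12*y - 13; no integer root y with |y| ≤ 4.
  x = 0: f_y(0, y) = -3*y**2 - 14*y - 16; vanishes at y ∈ {-2}. (0, -2): f_x = -5 ≠ 0.
  x = 1: f_y(1, y) = -3*y**2 - 16*y - 21; vanishes at y ∈ {-3}. (1, -3): f_x = 0, f = 0 — SINGULAR.
  x = 2: f_y(2, y) = -3*y**2 - 18*y - 28; no integer root y with |y| ≤ 4.
  x = 3: f_y(3, y) = -3*y**2 - 20*y - 37; no integer root y with |y| ≤ 4.
  x = 4: f_y(4, y) = -3*y**2 - 22*y - 48; no integer root y with |y| ≤ 4.
Only singular point on the grid: (1, -3).
Classify: substitute x = 1 + u, y = -3 + v and expand: f = -2*u**3 - u**2*v - u*v**2 - v**3 + v**2.
No constant or linear terms (consistent with a singular point). Quadratic part: v**2. Cubic part: -2*u**3 - u**2*v - u*v**2 - v**3.
The quadratic part v**2 is a perfect square, so there is a single (double) tangent line v = 0, i.e. y = -3. Restricting the cubic part to that line (v = 0) leaves -2*u**3 ≠ 0, so f is not divisible by v and the branch is v² ≈ 2*u**3 to lowest order — this is a cusp.
Classification: cusp.


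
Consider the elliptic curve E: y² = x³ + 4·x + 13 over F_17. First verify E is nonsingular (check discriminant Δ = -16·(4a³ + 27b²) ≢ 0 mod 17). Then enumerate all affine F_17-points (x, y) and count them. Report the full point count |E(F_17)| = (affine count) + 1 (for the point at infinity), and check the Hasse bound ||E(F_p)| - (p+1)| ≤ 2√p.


Affine points = {(0, 8), (0, 9), (1, 1), (1, 16), (3, 1), (3, 16), (4, 5), (4, 12), (6, 7), (6, 10), (8, 8), (8, 9), (9, 8), (9, 9), (10, 4), (10, 13), (12, 2), (12, 15), (13, 1), (13, 16), (14, 5), (14, 12), (16, 5), (16, 12)}; affine count = 24; |E(F_17)| = 25.

Discriminant check: Δ ∝ 4a³ + 27b² = 4·4³ + 27·13² = 4·64 + 27·169 ≡ 8 (mod 17). Nonzero ⇒ E is nonsingular.
For each x ∈ F_17, compute rhs = x³ + 4·x + 13 mod 17, then count y ∈ F_17 with y² ≡ rhs.
  x = 0: rhs = 13, matching y values: 8, 9 (2 points).
  x = 1: rhs = 1, matching y values: 1, 16 (2 points).
  x = 2: rhs = 12, matching y values: none (0 points).
  x = 3: rhs = 1, matching y values: 1, 16 (2 points).
  x = 4: rhs = 8, matching y values: 5, 12 (2 points).
  x = 5: rhs = 5, matching y values: none (0 points).
  x = 6: rhs = 15, matching y values: 7, 10 (2 points).
  x = 7: rhs = 10, matching y values: none (0 points).
  x = 8: rhs = 13, matching y values: 8, 9 (2 points).
  x = 9: rhs = 13, matching y values: 8, 9 (2 points).
  x = 10: rhs = 16, matching y values: 4, 13 (2 points).
  x = 11: rhs = 11, matching y values: none (0 points).
  x = 12: rhs = 4, matching y values: 2, 15 (2 points).
  x = 13: rhs = 1, matching y values: 1, 16 (2 points).
  x = 14: rhs = 8, matching y values: 5, 12 (2 points).
  x = 15: rhs = 14, matching y values: none (0 points).
  x = 16: rhs = 8, matching y values: 5, 12 (2 points).
Total affine count: 24.
Full point count |E(F_17)| = 24 + 1 = 25.
Hasse bound: |25 − (17+1)| = |7| = 7 ≤ 2√17 ≈ 8.2462 ✓.


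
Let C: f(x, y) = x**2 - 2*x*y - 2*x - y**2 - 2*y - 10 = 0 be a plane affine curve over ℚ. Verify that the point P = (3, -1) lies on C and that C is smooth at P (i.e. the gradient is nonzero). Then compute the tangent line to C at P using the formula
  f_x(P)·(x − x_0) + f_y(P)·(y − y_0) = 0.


Tangent line at P: 6*x - 6*y - 24 = 0.

Step 1: f(3, -1) = 0, so P lies on C.
Step 2: partial derivatives
  f_x(x, y) = 2*x - 2*y - 2, f_y(x, y) = -2*x - 2*y - 2.
  f_x(P) = 6, f_y(P) = -6 (gradient nonzero, so P is smooth).
Step 3: tangent line at P: 6·(x − 3) + -6·(y − -1) = 0.
Expanding: 6*x - 6*y - 24 = 0.


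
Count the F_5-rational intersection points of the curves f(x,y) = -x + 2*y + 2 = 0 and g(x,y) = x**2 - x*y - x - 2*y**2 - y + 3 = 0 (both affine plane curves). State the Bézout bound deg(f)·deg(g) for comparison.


Common zeros: {(2, 0)}; count = 1; Bézout bound = 2.

deg(f) = 1, deg(g) = 2, so Bézout bound = 2.
Scan x ∈ F_5. For each x, list the y ∈ F_5 with f(x, y) ≡ 0 and those with g(x, y) ≡ 0 (mod 5); the common zeros in that column are the intersection.
  x = 0: f ≡ 0 at y ∈ {4}; g ≡ 0 at y ∈ {1}; common: ∅.
  x = 1: f ≡ 0 at y ∈ {2}; g ≡ 0 at y ∈ ∅; common: ∅.
  x = 2: f ≡ 0 at y ∈ {0}; g ≡ 0 at y ∈ {0, 1}; common: {0}.
  x = 3: f ≡ 0 at y ∈ {3}; g ≡ 0 at y ∈ ∅; common: ∅.
  x = 4: f ≡ 0 at y ∈ {1}; g ≡ 0 at y ∈ {0}; common: ∅.
Collecting: common zeros = {(2, 0)}, so the count is 1.
Comparison with the Bézout bound: 1 ≤ 2 = deg(f)·deg(g), as expected for curves with no common component (the affine F_5-count falls short of the bound because intersections may lie at infinity, over extension fields, or carry multiplicity).


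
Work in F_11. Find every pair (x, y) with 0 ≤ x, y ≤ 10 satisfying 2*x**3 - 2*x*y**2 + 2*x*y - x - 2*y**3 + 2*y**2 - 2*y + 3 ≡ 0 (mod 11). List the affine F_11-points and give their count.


Affine F_11-points: {(1, 7), (4, 2), (6, 0), (6, 8), (6, 9), (7, 0), (7, 6), (7, 10), (9, 0), (10, 1)}; count = 10.

For each of the 121 pairs (x, y) ∈ F_11², evaluate f(x, y) mod 11. Record the zeros.
  x = 0: [0↦3, 1↦1, 2↦2, 3↦5, 4↦9, 5↦2, 6↦5, 7↦6, 8↦4, 9↦9, 10↦9]  zeros at y ∈ ∅
  x = 1: [0↦4, 1↦2, 2↦10, 3↦5, 4↦8, 5↦7, 6↦1, 7↦0, 8↦3, 9↦9, 10↦6]  zeros at y ∈ {7}
  x = 2: [0↦6, 1↦4, 2↦8, 3↦6, 4↦8, 5↦2, 6↦9, 7↦6, 8↦3, 9↦10, 10↦4]  zeros at y ∈ ∅
  x = 3: [0↦10, 1↦8, 2↦8, 3↦9, 4↦10, 5↦10, 6↦8, 7↦3, 8↦5, 9↦2, 10↦4]  zeros at y ∈ ∅
  x = 4: [0↦6, 1↦4, 2↦0, 3↦4, 4↦4, 5↦10, 6↦10, 7↦3, 8↦10, 9↦8, 10↦7]  zeros at y ∈ {2}
  x = 5: [0↦6, 1↦4, 2↦7, 3↦3, 4↦2, 5↦3, 6↦5, 7↦7, 8↦8, 9↦7, 10↦3]  zeros at y ∈ ∅
  x = 6: [0↦0, 1↦9, 2↦8, 3↦7, 4↦5, 5↦1, 6↦5, 7↦5, 8↦0, 9↦0, 10↦4]  zeros at y ∈ {0, 8, 9}
  x = 7: [0↦0, 1↦9, 2↦4, 3↦6, 4↦3, 5↦5, 6↦0, 7↦9, 8↦9, 9↦10, 10↦0]  zeros at y ∈ {0, 6, 10}
  x = 8: [0↦7, 1↦5, 2↦7, 3↦1, 4↦8, 5↦5, 6↦2, 7↦9, 8↦3, 9↦5, 10↦3]  zeros at y ∈ ∅
  x = 9: [0↦0, 1↦9, 2↦7, 3↦4, 4↦10, 5↦2, 6↦1, 7↦6, 8↦5, 9↦8, 10↦3]  zeros at y ∈ {0}
  x = 10: [0↦2, 1↦0, 2↦5, 3↦5, 4↦10, 5↦8, 6↦9, 7↦1, 8↦5, 9↦9, 10↦1]  zeros at y ∈ {1}
Collecting zeros: affine points = {(1, 7), (4, 2), (6, 0), (6, 8), (6, 9), (7, 0), (7, 6), (7, 10), (9, 0), (10, 1)}.
Total count |C(F_11)_aff| = 10.


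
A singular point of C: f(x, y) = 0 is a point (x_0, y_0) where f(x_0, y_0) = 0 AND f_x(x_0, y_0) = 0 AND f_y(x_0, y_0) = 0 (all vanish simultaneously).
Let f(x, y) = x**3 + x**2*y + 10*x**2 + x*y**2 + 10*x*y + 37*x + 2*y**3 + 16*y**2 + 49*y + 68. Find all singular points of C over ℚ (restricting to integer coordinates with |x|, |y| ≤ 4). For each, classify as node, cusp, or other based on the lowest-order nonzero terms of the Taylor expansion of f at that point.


Singular points: {(-3, -2)}; classification: node.

Compute partial derivatives:
  f_x = 3*x**2 + 2*x*y + 20*x + y**2 + 10*y + 37.
  f_y = x**2 + 2*x*y + 10*x + 6*y**2 + 32*y + 49.
Scan x_0 ∈ {−4, ..., 4}. For each x_0, f_y(x_0, y) is a polynomial in y; find its integer roots y ∈ {−4, ..., 4}, then test f_x and f at those candidates.
  x = -4: f_y(-4, y) = 6*y**2 + 24*y + 25; no integer root y with |y| ≤ 4.
  x = -3: f_y(-3, y) = 6*y**2 + 26*y + 28; vanishes at y ∈ {-2}. (-3, -2): f_x = 0, f = 0 — SINGULAR.
  x = -2: f_y(-2, y) = 6*y**2 + 28*y + 33; no integer root y with |y| ≤ 4.
  x = -1: f_y(-1, y) = 6*y**2 + 30*y + 40; no integer root y with |y| ≤ 4.
  x = 0: f_y(0, y) = 6*y**2 + 32*y + 49; no integer root y with |y| ≤ 4.
  x = 1: f_y(1, y) = 6*y**2 + 34*y + 60; no integer root y with |y| ≤ 4.
  x = 2: f_y(2, y) = 6*y**2 + 36*y + 73; no integer root y with |y| ≤ 4.
  x = 3: f_y(3, y) = 6*y**2 + 38*y + 88; no integer root y with |y| ≤ 4.
  x = 4: f_y(4, y) = 6*y**2 + 40*y + 105; no integer root y with |y| ≤ 4.
Only singular point on the grid: (-3, -2).
Classify: substitute x = -3 + u, y = -2 + v and expand: f = u**3 + u**2*v - u**2 + u*v**2 + 2*v**3 + v**2.
No constant or linear terms (consistent with a singular point). Quadratic part: -u**2 + v**2. Cubic part: u**3 + u**2*v + u*v**2 + 2*v**3.
The quadratic part v**2 - u**2 = (v − u)(v + u) splits into two distinct linear factors, so there are two distinct tangent lines y − -2 = ±(x − -3) — this is a node (ordinary double point).
Classification: node.


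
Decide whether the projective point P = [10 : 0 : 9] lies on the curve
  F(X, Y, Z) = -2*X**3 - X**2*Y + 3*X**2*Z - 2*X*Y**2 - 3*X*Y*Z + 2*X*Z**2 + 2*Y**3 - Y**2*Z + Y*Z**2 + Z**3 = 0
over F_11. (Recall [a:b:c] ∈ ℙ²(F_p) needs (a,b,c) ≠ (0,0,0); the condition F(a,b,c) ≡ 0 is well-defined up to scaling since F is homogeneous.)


F(10,0,9) ≡ 2 (mod 11); P is NOT on the curve.

Evaluate F(10, 0, 9) term-by-term (mod 11).
  -2*X**3 ↦ -2·1000·1·1 = -2000
  -X**2*Y ↦ -1·100·0·1 = 0
  3*X**2*Z ↦ 3·100·1·9 = 2700
  -2*X*Y**2 ↦ -2·10·0·1 = 0
  -3*X*Y*Z ↦ -3·10·0·9 = 0
  2*X*Z**2 ↦ 2·10·1·81 = 1620
  2*Y**3 ↦ 2·1·0·1 = 0
  -Y**2*Z ↦ -1·1·0·9 = 0
  Y*Z**2 ↦ 1·1·0·81 = 0
  Z**3 ↦ 1·1·1·729 = 729
Sum: F(10, 0, 9) = (-2000) + (0) + (2700) + (0) + (0) + (1620) + (0) + (0) + (0) + (729) = 3049.
Reducing mod 11: 3049 ≡ 2 (mod 11).
Since F(a, b, c) ≡ 2 ≠ 0 (mod 11), P does NOT lie on the curve.


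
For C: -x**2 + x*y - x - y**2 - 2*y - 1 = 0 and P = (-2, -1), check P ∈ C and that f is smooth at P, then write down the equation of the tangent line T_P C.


Tangent line at P: 2*x - 2*y + 2 = 0.

Step 1: f(-2, -1) = 0, so P lies on C.
Step 2: partial derivatives
  f_x(x, y) = -2*x + y - 1, f_y(x, y) = x - 2*y - 2.
  f_x(P) = 2, f_y(P) = -2 (gradient nonzero, so P is smooth).
Step 3: tangent line at P: 2·(x − -2) + -2·(y − -1) = 0.
Expanding: 2*x - 2*y + 2 = 0.


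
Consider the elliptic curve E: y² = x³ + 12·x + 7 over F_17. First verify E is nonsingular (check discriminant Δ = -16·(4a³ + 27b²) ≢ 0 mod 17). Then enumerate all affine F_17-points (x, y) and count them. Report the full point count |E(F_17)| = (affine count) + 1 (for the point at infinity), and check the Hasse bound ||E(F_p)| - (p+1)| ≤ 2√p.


Affine points = {(3, 6), (3, 11), (4, 0), (7, 3), (7, 14), (11, 5), (11, 12), (12, 3), (12, 14), (15, 3), (15, 14)}; affine count = 11; |E(F_17)| = 12.

Discriminant check: Δ ∝ 4a³ + 27b² = 4·12³ + 27·7² = 4·1728 + 27·49 ≡ 7 (mod 17). Nonzero ⇒ E is nonsingular.
For each x ∈ F_17, compute rhs = x³ + 12·x + 7 mod 17, then count y ∈ F_17 with y² ≡ rhs.
  x = 0: rhs = 7, matching y values: none (0 points).
  x = 1: rhs = 3, matching y values: none (0 points).
  x = 2: rhs = 5, matching y values: none (0 points).
  x = 3: rhs = 2, matching y values: 6, 11 (2 points).
  x = 4: rhs = 0, matching y values: 0 (1 points).
  x = 5: rhs = 5, matching y values: none (0 points).
  x = 6: rhs = 6, matching y values: none (0 points).
  x = 7: rhs = 9, matching y values: 3, 14 (2 points).
  x = 8: rhs = 3, matching y values: none (0 points).
  x = 9: rhs = 11, matching y values: none (0 points).
  x = 10: rhs = 5, matching y values: none (0 points).
  x = 11: rhs = 8, matching y values: 5, 12 (2 points).
  x = 12: rhs = 9, matching y values: 3, 14 (2 points).
  x = 13: rhs = 14, matching y values: none (0 points).
  x = 14: rhs = 12, matching y values: none (0 points).
  x = 15: rhs = 9, matching y values: 3, 14 (2 points).
  x = 16: rhs = 11, matching y values: none (0 points).
Total affine count: 11.
Full point count |E(F_17)| = 11 + 1 = 12.
Hasse bound: |12 − (17+1)| = |-6| = 6 ≤ 2√17 ≈ 8.2462 ✓.


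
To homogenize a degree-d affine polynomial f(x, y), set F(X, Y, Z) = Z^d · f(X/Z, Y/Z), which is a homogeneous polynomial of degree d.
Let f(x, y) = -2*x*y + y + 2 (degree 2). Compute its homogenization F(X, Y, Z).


F(X, Y, Z) = -2*X*Y + Y*Z + 2*Z**2

deg(f) = 2.
Substitute x = X/Z, y = Y/Z into f, then multiply by Z^2.
  monomial -2·x^1·y^1 ↦ -2·X^1·Y^1·Z^0.
  monomial 1·x^0·y^1 ↦ 1·X^0·Y^1·Z^1.
  monomial 2·x^0·y^0 ↦ 2·X^0·Y^0·Z^2.
Collecting: F(X, Y, Z) = -2*X*Y + Y*Z + 2*Z**2.


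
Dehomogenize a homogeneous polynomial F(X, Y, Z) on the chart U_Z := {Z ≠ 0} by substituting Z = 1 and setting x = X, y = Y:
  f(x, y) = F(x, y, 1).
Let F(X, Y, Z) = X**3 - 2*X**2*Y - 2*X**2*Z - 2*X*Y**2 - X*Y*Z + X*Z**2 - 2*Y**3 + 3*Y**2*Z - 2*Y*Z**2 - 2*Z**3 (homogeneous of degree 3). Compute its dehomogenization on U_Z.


f(x, y) = x**3 - 2*x**2*y - 2*x**2 - 2*x*y**2 - x*y + x - 2*y**3 + 3*y**2 - 2*y - 2

On U_Z we set Z = 1. Each monomial c·X^i·Y^j·Z^k in F becomes c·x^i·y^j·1^k = c·x^i·y^j.
Substituting Z = 1: F(X, Y, 1) = x**3 - 2*x**2*y - 2*x**2 - 2*x*y**2 - x*y + x - 2*y**3 + 3*y**2 - 2*y - 2.
Note: deg(f) ≤ deg(F) = 3; strict inequality happens when F is divisible by Z (lost terms).


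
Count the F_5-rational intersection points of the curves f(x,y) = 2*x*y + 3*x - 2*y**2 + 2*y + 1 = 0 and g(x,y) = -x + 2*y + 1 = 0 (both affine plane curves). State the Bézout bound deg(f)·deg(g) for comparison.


Common zeros: ∅; count = 0; Bézout bound = 2.

deg(f) = 2, deg(g) = 1, so Bézout bound = 2.
Scan x ∈ F_5. For each x, list the y ∈ F_5 with f(x, y) ≡ 0 and those with g(x, y) ≡ 0 (mod 5); the common zeros in that column are the intersection.
  x = 0: f ≡ 0 at y ∈ ∅; g ≡ 0 at y ∈ {2}; common: ∅.
  x = 1: f ≡ 0 at y ∈ ∅; g ≡ 0 at y ∈ {0}; common: ∅.
  x = 2: f ≡ 0 at y ∈ ∅; g ≡ 0 at y ∈ {3}; common: ∅.
  x = 3: f ≡ 0 at y ∈ {0, 4}; g ≡ 0 at y ∈ {1}; common: ∅.
  x = 4: f ≡ 0 at y ∈ {2, 3}; g ≡ 0 at y ∈ {4}; common: ∅.
Collecting: common zeros = ∅, so the count is 0.
Comparison with the Bézout bound: 0 ≤ 2 = deg(f)·deg(g), as expected for curves with no common component (the affine F_5-count falls short of the bound because intersections may lie at infinity, over extension fields, or carry multiplicity).


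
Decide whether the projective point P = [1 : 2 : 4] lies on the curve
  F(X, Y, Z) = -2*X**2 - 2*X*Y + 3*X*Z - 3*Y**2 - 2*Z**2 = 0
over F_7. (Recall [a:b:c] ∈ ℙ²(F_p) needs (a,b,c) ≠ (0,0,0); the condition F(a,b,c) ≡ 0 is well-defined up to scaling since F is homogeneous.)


F(1,2,4) ≡ 4 (mod 7); P is NOT on the curve.

Evaluate F(1, 2, 4) term-by-term (mod 7).
  -2*X**2 ↦ -2·1·1·1 = -2
  -2*X*Y ↦ -2·1·2·1 = -4
  3*X*Z ↦ 3·1·1·4 = 12
  -3*Y**2 ↦ -3·1·4·1 = -12
  -2*Z**2 ↦ -2·1·1·16 = -32
Sum: F(1, 2, 4) = (-2) + (-4) + (12) + (-12) + (-32) = -38.
Reducing mod 7: -38 ≡ 4 (mod 7).
Since F(a, b, c) ≡ 4 ≠ 0 (mod 7), P does NOT lie on the curve.


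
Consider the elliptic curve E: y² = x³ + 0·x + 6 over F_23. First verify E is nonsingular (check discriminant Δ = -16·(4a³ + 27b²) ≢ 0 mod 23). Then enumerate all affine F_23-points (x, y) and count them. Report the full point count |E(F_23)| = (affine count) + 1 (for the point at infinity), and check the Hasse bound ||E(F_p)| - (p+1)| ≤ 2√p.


Affine points = {(0, 11), (0, 12), (4, 1), (4, 22), (5, 4), (5, 19), (7, 2), (7, 21), (8, 9), (8, 14), (11, 7), (11, 16), (12, 3), (12, 20), (13, 8), (13, 15), (14, 6), (14, 17), (15, 0), (16, 10), (16, 13), (20, 5), (20, 18)}; affine count = 23; |E(F_23)| = 24.

Discriminant check: Δ ∝ 4a³ + 27b² = 4·0³ + 27·6² = 4·0 + 27·36 ≡ 6 (mod 23). Nonzero ⇒ E is nonsingular.
For each x ∈ F_23, compute rhs = x³ + 0·x + 6 mod 23, then count y ∈ F_23 with y² ≡ rhs.
  x = 0: rhs = 6, matching y values: 11, 12 (2 points).
  x = 1: rhs = 7, matching y values: none (0 points).
  x = 2: rhs = 14, matching y values: none (0 points).
  x = 3: rhs = 10, matching y values: none (0 points).
  x = 4: rhs = 1, matching y values: 1, 22 (2 points).
  x = 5: rhs = 16, matching y values: 4, 19 (2 points).
  x = 6: rhs = 15, matching y values: none (0 points).
  x = 7: rhs = 4, matching y values: 2, 21 (2 points).
  x = 8: rhs = 12, matching y values: 9, 14 (2 points).
  x = 9: rhs = 22, matching y values: none (0 points).
  x = 10: rhs = 17, matching y values: none (0 points).
  x = 11: rhs = 3, matching y values: 7, 16 (2 points).
  x = 12: rhs = 9, matching y values: 3, 20 (2 points).
  x = 13: rhs = 18, matching y values: 8, 15 (2 points).
  x = 14: rhs = 13, matching y values: 6, 17 (2 points).
  x = 15: rhs = 0, matching y values: 0 (1 points).
  x = 16: rhs = 8, matching y values: 10, 13 (2 points).
  x = 17: rhs = 20, matching y values: none (0 points).
  x = 18: rhs = 19, matching y values: none (0 points).
  x = 19: rhs = 11, matching y values: none (0 points).
  x = 20: rhs = 2, matching y values: 5, 18 (2 points).
  x = 21: rhs = 21, matching y values: none (0 points).
  x = 22: rhs = 5, matching y values: none (0 points).
Total affine count: 23.
Full point count |E(F_23)| = 23 + 1 = 24.
Hasse bound: |24 − (23+1)| = |0| = 0 ≤ 2√23 ≈ 9.5917 ✓.


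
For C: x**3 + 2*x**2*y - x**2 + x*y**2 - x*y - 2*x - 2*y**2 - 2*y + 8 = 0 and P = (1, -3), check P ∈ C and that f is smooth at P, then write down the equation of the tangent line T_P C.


Tangent line at P: -x + 5*y + 16 = 0.

Step 1: f(1, -3) = 0, so P lies on C.
Step 2: partial derivatives
  f_x(x, y) = 3*x**2 + 4*x*y - 2*x + y**2 - y - 2, f_y(x, y) = 2*x**2 + 2*x*y - x - 4*y - 2.
  f_x(P) = -1, f_y(P) = 5 (gradient nonzero, so P is smooth).
Step 3: tangent line at P: -1·(x − 1) + 5·(y − -3) = 0.
Expanding: -x + 5*y + 16 = 0.


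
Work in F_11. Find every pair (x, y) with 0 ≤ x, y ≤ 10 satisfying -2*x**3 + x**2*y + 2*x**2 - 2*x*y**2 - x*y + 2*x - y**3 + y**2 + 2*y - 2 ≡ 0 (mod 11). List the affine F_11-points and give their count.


Affine F_11-points: {(0, 1), (1, 0), (1, 1), (1, 9), (3, 2), (3, 5), (3, 10), (4, 10), (5, 9), (6, 1), (6, 4), (6, 6), (9, 4), (9, 8), (10, 0), (10, 4), (10, 10)}; count = 17.

For each of the 121 pairs (x, y) ∈ F_11², evaluate f(x, y) mod 11. Record the zeros.
  x = 0: [0↦9, 1↦0, 2↦9, 3↦8, 4↦2, 5↦7, 6↦6, 7↦4, 8↦6, 9↦6, 10↦9]  zeros at y ∈ {1}
  x = 1: [0↦0, 1↦0, 2↦3, 3↦3, 4↦5, 5↦3, 6↦2, 7↦7, 8↦1, 9↦0, 10↦9]  zeros at y ∈ {0, 1, 9}
  x = 2: [0↦5, 1↦5, 2↦4, 3↦7, 4↦8, 5↦1, 6↦2, 7↦5, 8↦4, 9↦4, 10↦10]  zeros at y ∈ ∅
  x = 3: [0↦1, 1↦3, 2↦0, 3↦8, 4↦10, 5↦0, 6↦5, 7↦8, 8↦3, 9↦6, 10↦0]  zeros at y ∈ {2, 5, 10}
  x = 4: [0↦9, 1↦4, 2↦1, 3↦5, 4↦10, 5↦10, 6↦10, 7↦4, 8↦8, 9↦5, 10↦0]  zeros at y ∈ {10}
  x = 5: [0↦6, 1↦7, 2↦6, 3↦8, 4↦7, 5↦8, 6↦5, 7↦3, 8↦7, 9↦0, 10↦9]  zeros at y ∈ {9}
  x = 6: [0↦2, 1↦0, 2↦3, 3↦5, 4↦0, 5↦4, 6↦0, 7↦4, 8↦10, 9↦1, 10↦4]  zeros at y ∈ {1, 4, 6}
  x = 7: [0↦7, 1↦4, 2↦2, 3↦6, 4↦10, 5↦8, 6↦5, 7↦6, 8↦5, 9↦7, 10↦6]  zeros at y ∈ ∅
  x = 8: [0↦9, 1↦7, 2↦2, 3↦10, 4↦3, 5↦8, 6↦8, 7↦8, 8↦2, 9↦6, 10↦3]  zeros at y ∈ ∅
  x = 9: [0↦7, 1↦8, 2↦2, 3↦5, 4↦0, 5↦3, 6↦8, 7↦9, 8↦0, 9↦8, 10↦5]  zeros at y ∈ {4, 8}
  x = 10: [0↦0, 1↦6, 2↦1, 3↦1, 4↦0, 5↦3, 6↦4, 7↦8, 8↦9, 9↦1, 10↦0]  zeros at y ∈ {0, 4, 10}
Collecting zeros: affine points = {(0, 1), (1, 0), (1, 1), (1, 9), (3, 2), (3, 5), (3, 10), (4, 10), (5, 9), (6, 1), (6, 4), (6, 6), (9, 4), (9, 8), (10, 0), (10, 4), (10, 10)}.
Total count |C(F_11)_aff| = 17.


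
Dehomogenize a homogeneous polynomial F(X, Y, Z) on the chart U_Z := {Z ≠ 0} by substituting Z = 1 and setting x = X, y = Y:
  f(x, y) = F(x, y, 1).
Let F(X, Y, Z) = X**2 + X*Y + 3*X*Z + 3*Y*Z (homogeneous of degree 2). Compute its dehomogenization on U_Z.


f(x, y) = x**2 + x*y + 3*x + 3*y

On U_Z we set Z = 1. Each monomial c·X^i·Y^j·Z^k in F becomes c·x^i·y^j·1^k = c·x^i·y^j.
Substituting Z = 1: F(X, Y, 1) = x**2 + x*y + 3*x + 3*y.
Note: deg(f) ≤ deg(F) = 2; strict inequality happens when F is divisible by Z (lost terms).


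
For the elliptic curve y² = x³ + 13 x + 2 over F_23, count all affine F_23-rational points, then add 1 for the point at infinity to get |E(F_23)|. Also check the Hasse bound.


Affine points = {(0, 5), (0, 18), (1, 4), (1, 19), (2, 6), (2, 17), (4, 7), (4, 16), (5, 10), (5, 13), (11, 2), (11, 21), (12, 0), (19, 1), (19, 22)}; affine count = 15; |E(F_23)| = 16.

Discriminant check: Δ ∝ 4a³ + 27b² = 4·13³ + 27·2² = 4·2197 + 27·4 ≡ 18 (mod 23). Nonzero ⇒ E is nonsingular.
For each x ∈ F_23, compute rhs = x³ + 13·x + 2 mod 23, then count y ∈ F_23 with y² ≡ rhs.
  x = 0: rhs = 2, matching y values: 5, 18 (2 points).
  x = 1: rhs = 16, matching y values: 4, 19 (2 points).
  x = 2: rhs = 13, matching y values: 6, 17 (2 points).
  x = 3: rhs = 22, matching y values: none (0 points).
  x = 4: rhs = 3, matching y values: 7, 16 (2 points).
  x = 5: rhs = 8, matching y values: 10, 13 (2 points).
  x = 6: rhs = 20, matching y values: none (0 points).
  x = 7: rhs = 22, matching y values: none (0 points).
  x = 8: rhs = 20, matching y values: none (0 points).
  x = 9: rhs = 20, matching y values: none (0 points).
  x = 10: rhs = 5, matching y values: none (0 points).
  x = 11: rhs = 4, matching y values: 2, 21 (2 points).
  x = 12: rhs = 0, matching y values: 0 (1 points).
  x = 13: rhs = 22, matching y values: none (0 points).
  x = 14: rhs = 7, matching y values: none (0 points).
  x = 15: rhs = 7, matching y values: none (0 points).
  x = 16: rhs = 5, matching y values: none (0 points).
  x = 17: rhs = 7, matching y values: none (0 points).
  x = 18: rhs = 19, matching y values: none (0 points).
  x = 19: rhs = 1, matching y values: 1, 22 (2 points).
  x = 20: rhs = 5, matching y values: none (0 points).
  x = 21: rhs = 14, matching y values: none (0 points).
  x = 22: rhs = 11, matching y values: none (0 points).
Total affine count: 15.
Full point count |E(F_23)| = 15 + 1 = 16.
Hasse bound: |16 − (23+1)| = |-8| = 8 ≤ 2√23 ≈ 9.5917 ✓.
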